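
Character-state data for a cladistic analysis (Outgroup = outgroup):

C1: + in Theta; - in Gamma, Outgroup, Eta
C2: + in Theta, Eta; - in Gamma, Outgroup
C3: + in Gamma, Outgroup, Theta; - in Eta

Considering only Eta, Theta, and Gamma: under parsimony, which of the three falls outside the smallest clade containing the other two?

Gamma

Character polarity is set by the outgroup: the derived state is whichever differs from the outgroup's state, so for C3 the derived state is '-', and for the remaining characters it is '+'.
C1 (derived state '+') is unique to Theta (autapomorphy; uninformative for grouping).
Only Eta and Theta show the derived state '+' for C2, supporting them as a clade.
C3 (derived state '-') is unique to Eta (autapomorphy; uninformative for grouping).
Most parsimonious ingroup topology: ((Theta,Eta),Gamma).
Eta and Theta share a more recent common ancestor with each other than either does with Gamma, so Gamma is the least closely related of the three.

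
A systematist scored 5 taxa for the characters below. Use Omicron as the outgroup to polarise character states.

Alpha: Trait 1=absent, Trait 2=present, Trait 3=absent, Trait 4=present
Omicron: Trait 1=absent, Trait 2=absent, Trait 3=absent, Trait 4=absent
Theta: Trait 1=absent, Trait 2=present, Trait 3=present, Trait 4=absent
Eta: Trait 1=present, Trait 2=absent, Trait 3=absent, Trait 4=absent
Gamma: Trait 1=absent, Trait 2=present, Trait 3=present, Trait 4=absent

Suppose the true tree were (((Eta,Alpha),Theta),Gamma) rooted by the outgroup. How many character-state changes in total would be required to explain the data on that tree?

Map each character onto (((Eta,Alpha),Theta),Gamma) (rooted by Omicron) and count the minimum state changes it requires (Fitch parsimony):
Trait 1: 1; Trait 2: 2; Trait 3: 2; Trait 4: 1.
Total tree length = 6.

6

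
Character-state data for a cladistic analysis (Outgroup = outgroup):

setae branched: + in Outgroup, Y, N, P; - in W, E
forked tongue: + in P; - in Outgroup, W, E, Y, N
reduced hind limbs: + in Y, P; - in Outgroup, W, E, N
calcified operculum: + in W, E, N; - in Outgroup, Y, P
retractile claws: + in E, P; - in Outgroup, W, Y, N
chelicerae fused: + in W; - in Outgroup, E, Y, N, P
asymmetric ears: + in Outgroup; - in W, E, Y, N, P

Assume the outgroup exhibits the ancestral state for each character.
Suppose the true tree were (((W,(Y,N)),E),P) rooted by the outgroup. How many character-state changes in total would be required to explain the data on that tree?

11

Map each character onto (((W,(Y,N)),E),P) (rooted by Outgroup) and count the minimum state changes it requires (Fitch parsimony):
setae branched: 2; forked tongue: 1; reduced hind limbs: 2; calcified operculum: 2; retractile claws: 2; chelicerae fused: 1; asymmetric ears: 1.
Total tree length = 11.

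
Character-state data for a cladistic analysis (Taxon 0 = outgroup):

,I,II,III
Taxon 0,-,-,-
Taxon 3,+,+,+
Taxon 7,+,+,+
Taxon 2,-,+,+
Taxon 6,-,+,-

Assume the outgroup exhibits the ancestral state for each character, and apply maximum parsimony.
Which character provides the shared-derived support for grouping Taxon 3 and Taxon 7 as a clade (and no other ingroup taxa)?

I

The outgroup has state '-' for every character, so '+' is the derived state throughout.
I (derived state '+') is shared by Taxon 3 and Taxon 7 — a synapomorphy uniting that clade.
II (derived state '+') is shared by all ingroup taxa — unites the whole ingroup.
III: derived state '+' in Taxon 2, Taxon 3, and Taxon 7 only — synapomorphy for {Taxon 2, Taxon 3, Taxon 7}.
Most parsimonious ingroup topology: (((Taxon 3,Taxon 7),Taxon 2),Taxon 6).
The clade {Taxon 3, Taxon 7} is supported by I: its derived state '+' occurs in exactly those taxa and in no other taxon (including the outgroup).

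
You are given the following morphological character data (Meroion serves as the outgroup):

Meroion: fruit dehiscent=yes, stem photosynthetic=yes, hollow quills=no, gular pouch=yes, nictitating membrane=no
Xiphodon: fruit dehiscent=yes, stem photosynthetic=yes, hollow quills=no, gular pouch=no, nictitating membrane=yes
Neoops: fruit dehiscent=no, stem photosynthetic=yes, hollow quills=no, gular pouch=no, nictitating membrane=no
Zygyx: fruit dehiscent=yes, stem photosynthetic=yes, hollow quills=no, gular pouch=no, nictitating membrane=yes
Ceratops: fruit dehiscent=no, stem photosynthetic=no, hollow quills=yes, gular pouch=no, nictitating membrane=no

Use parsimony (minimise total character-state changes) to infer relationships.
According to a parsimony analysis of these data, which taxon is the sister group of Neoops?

Character polarity is set by the outgroup: the derived state is whichever differs from the outgroup's state, so for fruit dehiscent, stem photosynthetic, gular pouch the derived state is 'no', and for the remaining characters it is 'yes'.
fruit dehiscent (derived state 'no') is shared by Ceratops and Neoops — a synapomorphy uniting that clade.
stem photosynthetic (derived state 'no') is unique to Ceratops (autapomorphy; uninformative for grouping).
hollow quills (derived state 'yes') is unique to Ceratops (autapomorphy; uninformative for grouping).
All ingroup taxa share the derived state 'no' for gular pouch; it defines the ingroup but does not resolve relationships within it.
Only Xiphodon and Zygyx show the derived state 'yes' for nictitating membrane, supporting them as a clade.
Most parsimonious ingroup topology: ((Xiphodon,Zygyx),(Neoops,Ceratops)).
Neoops and Ceratops form a cherry on this tree, so they are sister taxa.

Ceratops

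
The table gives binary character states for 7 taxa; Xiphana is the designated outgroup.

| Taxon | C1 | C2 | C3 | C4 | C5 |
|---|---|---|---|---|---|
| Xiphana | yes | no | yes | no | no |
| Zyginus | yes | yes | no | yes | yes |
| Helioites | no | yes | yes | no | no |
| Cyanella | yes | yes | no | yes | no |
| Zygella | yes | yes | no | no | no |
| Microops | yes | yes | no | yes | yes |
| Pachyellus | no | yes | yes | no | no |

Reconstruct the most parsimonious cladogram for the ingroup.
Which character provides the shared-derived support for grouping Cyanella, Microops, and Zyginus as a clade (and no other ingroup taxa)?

C4

Character polarity is set by the outgroup: the derived state is whichever differs from the outgroup's state, so for C1, C3 the derived state is 'no', and for the remaining characters it is 'yes'.
Only Helioites and Pachyellus show the derived state 'no' for C1, supporting them as a clade.
C2 (derived state 'yes') is shared by all ingroup taxa — unites the whole ingroup.
Only Cyanella, Microops, Zygella, and Zyginus show the derived state 'no' for C3, supporting them as a clade.
C4: derived state 'yes' in Cyanella, Microops, and Zyginus only — synapomorphy for {Cyanella, Microops, Zyginus}.
Only Microops and Zyginus show the derived state 'yes' for C5, supporting them as a clade.
Most parsimonious ingroup topology: ((((Zyginus,Microops),Cyanella),Zygella),(Helioites,Pachyellus)).
The clade {Cyanella, Microops, Zyginus} is supported by C4: its derived state 'yes' occurs in exactly those taxa and in no other taxon (including the outgroup).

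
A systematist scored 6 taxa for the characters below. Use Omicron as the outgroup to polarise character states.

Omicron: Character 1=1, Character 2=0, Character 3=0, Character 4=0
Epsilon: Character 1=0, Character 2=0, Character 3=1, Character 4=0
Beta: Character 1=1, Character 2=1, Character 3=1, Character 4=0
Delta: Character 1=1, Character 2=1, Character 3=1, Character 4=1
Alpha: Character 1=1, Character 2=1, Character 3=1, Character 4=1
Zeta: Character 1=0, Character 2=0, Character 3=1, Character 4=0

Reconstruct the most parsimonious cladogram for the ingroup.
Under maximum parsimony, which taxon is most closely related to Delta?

Alpha

Character polarity is set by the outgroup: the derived state is whichever differs from the outgroup's state, so for Character 1 the derived state is '0', and for the remaining characters it is '1'.
Character 1: derived state '0' in Epsilon and Zeta only — synapomorphy for {Epsilon, Zeta}.
Character 2 (derived state '1') is shared by Alpha, Beta, and Delta — a synapomorphy uniting that clade.
Character 3 (derived state '1') is shared by all ingroup taxa — unites the whole ingroup.
Character 4 (derived state '1') is shared by Alpha and Delta — a synapomorphy uniting that clade.
Most parsimonious ingroup topology: ((Epsilon,Zeta),(Beta,(Delta,Alpha))).
Delta and Alpha form a cherry on this tree, so they are sister taxa.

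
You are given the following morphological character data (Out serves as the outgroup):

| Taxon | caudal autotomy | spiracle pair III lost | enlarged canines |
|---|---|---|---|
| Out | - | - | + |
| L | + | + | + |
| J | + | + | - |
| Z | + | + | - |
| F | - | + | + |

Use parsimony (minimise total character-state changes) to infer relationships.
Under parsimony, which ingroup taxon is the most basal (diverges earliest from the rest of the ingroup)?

Character polarity is set by the outgroup: the derived state is whichever differs from the outgroup's state, so for enlarged canines the derived state is '-', and for the remaining characters it is '+'.
caudal autotomy (derived state '+') is shared by J, L, and Z — a synapomorphy uniting that clade.
spiracle pair III lost (derived state '+') is shared by all ingroup taxa — unites the whole ingroup.
enlarged canines: derived state '-' in J and Z only — synapomorphy for {J, Z}.
Most parsimonious ingroup topology: ((L,(J,Z)),F).
F is sister to the clade containing all other ingroup taxa, so it is the earliest-diverging (most basal) ingroup lineage.

F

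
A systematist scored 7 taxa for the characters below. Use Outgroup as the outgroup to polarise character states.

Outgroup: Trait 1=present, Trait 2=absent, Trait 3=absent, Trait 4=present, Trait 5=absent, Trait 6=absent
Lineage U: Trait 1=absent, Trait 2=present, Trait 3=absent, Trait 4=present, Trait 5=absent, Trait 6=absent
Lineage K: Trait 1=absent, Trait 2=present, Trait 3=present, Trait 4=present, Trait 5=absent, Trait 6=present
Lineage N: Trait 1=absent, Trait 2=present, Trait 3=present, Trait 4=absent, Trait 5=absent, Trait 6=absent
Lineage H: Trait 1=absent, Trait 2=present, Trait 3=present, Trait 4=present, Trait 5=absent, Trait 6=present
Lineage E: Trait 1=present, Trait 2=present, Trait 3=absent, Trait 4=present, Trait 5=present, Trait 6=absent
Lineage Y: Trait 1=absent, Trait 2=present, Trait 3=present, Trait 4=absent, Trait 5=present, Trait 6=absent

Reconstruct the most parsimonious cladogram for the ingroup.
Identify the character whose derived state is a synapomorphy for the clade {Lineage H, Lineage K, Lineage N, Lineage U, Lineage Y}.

Character polarity is set by the outgroup: the derived state is whichever differs from the outgroup's state, so for Trait 1, Trait 4 the derived state is 'absent', and for the remaining characters it is 'present'.
Trait 1: derived state 'absent' in Lineage H, Lineage K, Lineage N, Lineage U, and Lineage Y only — synapomorphy for {Lineage H, Lineage K, Lineage N, Lineage U, Lineage Y}.
All ingroup taxa share the derived state 'present' for Trait 2; it defines the ingroup but does not resolve relationships within it.
Trait 3: derived state 'present' in Lineage H, Lineage K, Lineage N, and Lineage Y only — synapomorphy for {Lineage H, Lineage K, Lineage N, Lineage Y}.
Trait 4: derived state 'absent' in Lineage N and Lineage Y only — synapomorphy for {Lineage N, Lineage Y}.
Trait 5 groups Lineage E and Lineage Y, which is incompatible with the clades supported by the remaining characters; treating it as convergent (homoplasy) costs fewer steps than any alternative tree.
Trait 6: derived state 'present' in Lineage H and Lineage K only — synapomorphy for {Lineage H, Lineage K}.
Most parsimonious ingroup topology: ((Lineage U,((Lineage K,Lineage H),(Lineage N,Lineage Y))),Lineage E).
The clade {Lineage H, Lineage K, Lineage N, Lineage U, Lineage Y} is supported by Trait 1: its derived state 'absent' occurs in exactly those taxa and in no other taxon (including the outgroup).

Trait 1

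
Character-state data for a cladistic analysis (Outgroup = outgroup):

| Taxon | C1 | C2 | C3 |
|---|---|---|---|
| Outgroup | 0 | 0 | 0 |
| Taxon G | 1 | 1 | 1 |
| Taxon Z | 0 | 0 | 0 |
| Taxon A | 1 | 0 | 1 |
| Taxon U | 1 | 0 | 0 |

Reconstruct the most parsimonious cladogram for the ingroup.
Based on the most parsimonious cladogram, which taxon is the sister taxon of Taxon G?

Taxon A

The outgroup has state '0' for every character, so '1' is the derived state throughout.
C1 (derived state '1') is shared by Taxon A, Taxon G, and Taxon U — a synapomorphy uniting that clade.
C2 (derived state '1') is unique to Taxon G (autapomorphy; uninformative for grouping).
C3: derived state '1' in Taxon A and Taxon G only — synapomorphy for {Taxon A, Taxon G}.
Most parsimonious ingroup topology: (((Taxon G,Taxon A),Taxon U),Taxon Z).
Taxon G and Taxon A form a cherry on this tree, so they are sister taxa.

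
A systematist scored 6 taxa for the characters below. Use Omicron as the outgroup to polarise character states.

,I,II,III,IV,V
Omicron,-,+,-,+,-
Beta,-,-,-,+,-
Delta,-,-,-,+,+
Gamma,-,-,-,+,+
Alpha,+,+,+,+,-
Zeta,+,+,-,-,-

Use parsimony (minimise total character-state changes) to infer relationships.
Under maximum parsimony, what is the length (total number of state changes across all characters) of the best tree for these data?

5

Character polarity is set by the outgroup: the derived state is whichever differs from the outgroup's state, so for II, IV the derived state is '-', and for the remaining characters it is '+'.
Only Alpha and Zeta show the derived state '+' for I, supporting them as a clade.
Only Beta, Delta, and Gamma show the derived state '-' for II, supporting them as a clade.
III: derived state '+' in Alpha only — an autapomorphy, so it tells us nothing about relationships among taxa.
IV (derived state '-') is unique to Zeta (autapomorphy; uninformative for grouping).
Only Delta and Gamma show the derived state '+' for V, supporting them as a clade.
Most parsimonious ingroup topology: ((Beta,(Delta,Gamma)),(Alpha,Zeta)).
Changes per character on this tree: I: 1; II: 1; III: 1; IV: 1; V: 1.
Total = 5.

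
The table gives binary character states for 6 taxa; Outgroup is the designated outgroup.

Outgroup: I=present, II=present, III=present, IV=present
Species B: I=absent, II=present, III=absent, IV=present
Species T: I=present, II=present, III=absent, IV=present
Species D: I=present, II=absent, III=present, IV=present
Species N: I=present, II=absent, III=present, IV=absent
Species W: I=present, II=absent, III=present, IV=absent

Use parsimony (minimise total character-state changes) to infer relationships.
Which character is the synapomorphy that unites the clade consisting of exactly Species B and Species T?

The outgroup has state 'present' for every character, so 'absent' is the derived state throughout.
I: derived state 'absent' in Species B only — an autapomorphy, so it tells us nothing about relationships among taxa.
II (derived state 'absent') is shared by Species D, Species N, and Species W — a synapomorphy uniting that clade.
III (derived state 'absent') is shared by Species B and Species T — a synapomorphy uniting that clade.
Only Species N and Species W show the derived state 'absent' for IV, supporting them as a clade.
Most parsimonious ingroup topology: ((Species B,Species T),(Species D,(Species N,Species W))).
The clade {Species B, Species T} is supported by III: its derived state 'absent' occurs in exactly those taxa and in no other taxon (including the outgroup).

III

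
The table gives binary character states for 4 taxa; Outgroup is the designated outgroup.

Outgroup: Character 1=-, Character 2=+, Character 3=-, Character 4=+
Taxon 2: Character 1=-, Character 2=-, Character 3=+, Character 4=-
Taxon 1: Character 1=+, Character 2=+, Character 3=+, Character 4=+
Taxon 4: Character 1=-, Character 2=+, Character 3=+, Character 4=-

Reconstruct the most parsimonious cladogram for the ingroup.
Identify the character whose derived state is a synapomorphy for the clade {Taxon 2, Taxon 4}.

Character 4

Character polarity is set by the outgroup: the derived state is whichever differs from the outgroup's state, so for Character 2, Character 4 the derived state is '-', and for the remaining characters it is '+'.
Character 1 (derived state '+') is unique to Taxon 1 (autapomorphy; uninformative for grouping).
Character 2: derived state '-' in Taxon 2 only — an autapomorphy, so it tells us nothing about relationships among taxa.
All ingroup taxa share the derived state '+' for Character 3; it defines the ingroup but does not resolve relationships within it.
Character 4: derived state '-' in Taxon 2 and Taxon 4 only — synapomorphy for {Taxon 2, Taxon 4}.
Most parsimonious ingroup topology: ((Taxon 2,Taxon 4),Taxon 1).
The clade {Taxon 2, Taxon 4} is supported by Character 4: its derived state '-' occurs in exactly those taxa and in no other taxon (including the outgroup).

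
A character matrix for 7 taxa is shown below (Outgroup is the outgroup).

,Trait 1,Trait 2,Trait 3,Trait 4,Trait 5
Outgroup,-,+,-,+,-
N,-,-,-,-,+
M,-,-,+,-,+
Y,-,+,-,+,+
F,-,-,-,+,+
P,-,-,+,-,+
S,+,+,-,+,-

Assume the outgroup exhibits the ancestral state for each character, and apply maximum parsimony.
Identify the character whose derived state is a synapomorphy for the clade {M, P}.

Trait 3

Character polarity is set by the outgroup: the derived state is whichever differs from the outgroup's state, so for Trait 2, Trait 4 the derived state is '-', and for the remaining characters it is '+'.
Trait 1: derived state '+' in S only — an autapomorphy, so it tells us nothing about relationships among taxa.
Trait 2 (derived state '-') is shared by F, M, N, and P — a synapomorphy uniting that clade.
Trait 3 (derived state '+') is shared by M and P — a synapomorphy uniting that clade.
Trait 4 (derived state '-') is shared by M, N, and P — a synapomorphy uniting that clade.
Trait 5 (derived state '+') is shared by F, M, N, P, and Y — a synapomorphy uniting that clade.
Most parsimonious ingroup topology: ((((N,(M,P)),F),Y),S).
The clade {M, P} is supported by Trait 3: its derived state '+' occurs in exactly those taxa and in no other taxon (including the outgroup).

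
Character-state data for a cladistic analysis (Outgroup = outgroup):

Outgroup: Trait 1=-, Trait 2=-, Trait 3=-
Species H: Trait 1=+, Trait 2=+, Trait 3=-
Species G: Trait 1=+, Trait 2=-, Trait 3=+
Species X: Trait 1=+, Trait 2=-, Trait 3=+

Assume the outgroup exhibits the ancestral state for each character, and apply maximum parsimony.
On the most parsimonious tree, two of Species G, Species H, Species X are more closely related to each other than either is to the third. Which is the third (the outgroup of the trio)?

The outgroup has state '-' for every character, so '+' is the derived state throughout.
Trait 1 (derived state '+') is shared by all ingroup taxa — unites the whole ingroup.
Trait 2: derived state '+' in Species H only — an autapomorphy, so it tells us nothing about relationships among taxa.
Trait 3: derived state '+' in Species G and Species X only — synapomorphy for {Species G, Species X}.
Most parsimonious ingroup topology: (Species H,(Species G,Species X)).
Species G and Species X share a more recent common ancestor with each other than either does with Species H, so Species H is the least closely related of the three.

Species H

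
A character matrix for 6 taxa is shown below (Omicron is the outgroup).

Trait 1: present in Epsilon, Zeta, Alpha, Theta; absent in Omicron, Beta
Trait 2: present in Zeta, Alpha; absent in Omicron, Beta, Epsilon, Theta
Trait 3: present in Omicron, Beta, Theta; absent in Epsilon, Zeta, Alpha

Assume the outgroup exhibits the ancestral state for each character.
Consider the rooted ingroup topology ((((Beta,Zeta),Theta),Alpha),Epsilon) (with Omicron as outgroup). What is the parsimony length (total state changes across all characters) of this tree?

Map each character onto ((((Beta,Zeta),Theta),Alpha),Epsilon) (rooted by Omicron) and count the minimum state changes it requires (Fitch parsimony):
Trait 1: 2; Trait 2: 2; Trait 3: 3.
Total tree length = 7.

7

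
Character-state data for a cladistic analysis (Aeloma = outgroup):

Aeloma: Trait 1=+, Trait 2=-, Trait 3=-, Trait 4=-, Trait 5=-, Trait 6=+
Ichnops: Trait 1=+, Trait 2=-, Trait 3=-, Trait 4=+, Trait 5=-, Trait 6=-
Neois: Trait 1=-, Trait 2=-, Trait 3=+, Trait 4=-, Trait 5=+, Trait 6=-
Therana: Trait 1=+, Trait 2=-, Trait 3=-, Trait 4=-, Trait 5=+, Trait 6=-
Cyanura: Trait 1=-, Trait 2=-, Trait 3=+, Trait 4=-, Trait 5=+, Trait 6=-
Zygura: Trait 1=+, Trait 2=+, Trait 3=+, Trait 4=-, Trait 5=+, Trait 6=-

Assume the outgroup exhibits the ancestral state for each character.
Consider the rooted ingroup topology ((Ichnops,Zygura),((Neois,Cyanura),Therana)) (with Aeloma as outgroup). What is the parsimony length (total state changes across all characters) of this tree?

8

Map each character onto ((Ichnops,Zygura),((Neois,Cyanura),Therana)) (rooted by Aeloma) and count the minimum state changes it requires (Fitch parsimony):
Trait 1: 1; Trait 2: 1; Trait 3: 2; Trait 4: 1; Trait 5: 2; Trait 6: 1.
Total tree length = 8.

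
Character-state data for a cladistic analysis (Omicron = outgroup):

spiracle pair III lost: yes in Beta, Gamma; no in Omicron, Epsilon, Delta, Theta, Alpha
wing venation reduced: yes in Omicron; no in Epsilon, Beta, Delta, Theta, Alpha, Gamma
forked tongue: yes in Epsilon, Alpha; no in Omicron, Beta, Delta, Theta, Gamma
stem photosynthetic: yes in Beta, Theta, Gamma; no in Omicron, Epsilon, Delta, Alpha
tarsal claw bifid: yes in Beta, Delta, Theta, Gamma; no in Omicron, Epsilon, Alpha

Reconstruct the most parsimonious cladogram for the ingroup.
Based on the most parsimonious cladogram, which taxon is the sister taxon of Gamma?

Character polarity is set by the outgroup: the derived state is whichever differs from the outgroup's state, so for wing venation reduced the derived state is 'no', and for the remaining characters it is 'yes'.
spiracle pair III lost (derived state 'yes') is shared by Beta and Gamma — a synapomorphy uniting that clade.
wing venation reduced (derived state 'no') is shared by all ingroup taxa — unites the whole ingroup.
Only Alpha and Epsilon show the derived state 'yes' for forked tongue, supporting them as a clade.
stem photosynthetic: derived state 'yes' in Beta, Gamma, and Theta only — synapomorphy for {Beta, Gamma, Theta}.
tarsal claw bifid: derived state 'yes' in Beta, Delta, Gamma, and Theta only — synapomorphy for {Beta, Delta, Gamma, Theta}.
Most parsimonious ingroup topology: ((Epsilon,Alpha),(((Beta,Gamma),Theta),Delta)).
Gamma and Beta form a cherry on this tree, so they are sister taxa.

Beta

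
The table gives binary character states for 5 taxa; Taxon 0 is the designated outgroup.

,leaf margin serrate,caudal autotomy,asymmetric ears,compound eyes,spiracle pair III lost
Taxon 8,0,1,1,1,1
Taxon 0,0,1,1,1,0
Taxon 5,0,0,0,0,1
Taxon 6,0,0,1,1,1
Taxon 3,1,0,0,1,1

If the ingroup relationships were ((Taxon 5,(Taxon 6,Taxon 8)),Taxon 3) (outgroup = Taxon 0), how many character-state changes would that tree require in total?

Map each character onto ((Taxon 5,(Taxon 6,Taxon 8)),Taxon 3) (rooted by Taxon 0) and count the minimum state changes it requires (Fitch parsimony):
leaf margin serrate: 1; caudal autotomy: 2; asymmetric ears: 2; compound eyes: 1; spiracle pair III lost: 1.
Total tree length = 7.

7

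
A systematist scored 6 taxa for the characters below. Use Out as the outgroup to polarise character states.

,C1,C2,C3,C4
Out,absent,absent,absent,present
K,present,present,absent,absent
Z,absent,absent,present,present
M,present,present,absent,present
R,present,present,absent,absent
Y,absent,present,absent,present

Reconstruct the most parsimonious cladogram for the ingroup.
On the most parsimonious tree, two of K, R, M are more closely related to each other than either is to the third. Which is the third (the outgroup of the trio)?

M

Character polarity is set by the outgroup: the derived state is whichever differs from the outgroup's state, so for C4 the derived state is 'absent', and for the remaining characters it is 'present'.
Only K, M, and R show the derived state 'present' for C1, supporting them as a clade.
C2 (derived state 'present') is shared by K, M, R, and Y — a synapomorphy uniting that clade.
C3 (derived state 'present') is unique to Z (autapomorphy; uninformative for grouping).
C4 (derived state 'absent') is shared by K and R — a synapomorphy uniting that clade.
Most parsimonious ingroup topology: ((((K,R),M),Y),Z).
R and K share a more recent common ancestor with each other than either does with M, so M is the least closely related of the three.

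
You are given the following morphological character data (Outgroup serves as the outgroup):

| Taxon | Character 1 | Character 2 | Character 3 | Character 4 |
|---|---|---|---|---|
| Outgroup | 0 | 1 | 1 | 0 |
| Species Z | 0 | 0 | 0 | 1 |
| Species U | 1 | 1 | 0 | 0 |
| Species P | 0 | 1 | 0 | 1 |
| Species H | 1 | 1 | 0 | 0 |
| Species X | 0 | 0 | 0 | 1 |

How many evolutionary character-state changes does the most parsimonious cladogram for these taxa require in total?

Character polarity is set by the outgroup: the derived state is whichever differs from the outgroup's state, so for Character 2, Character 3 the derived state is '0', and for the remaining characters it is '1'.
Character 1 (derived state '1') is shared by Species H and Species U — a synapomorphy uniting that clade.
Character 2: derived state '0' in Species X and Species Z only — synapomorphy for {Species X, Species Z}.
Character 3 (derived state '0') is shared by all ingroup taxa — unites the whole ingroup.
Character 4 (derived state '1') is shared by Species P, Species X, and Species Z — a synapomorphy uniting that clade.
Most parsimonious ingroup topology: (((Species Z,Species X),Species P),(Species U,Species H)).
Changes per character on this tree: Character 1: 1; Character 2: 1; Character 3: 1; Character 4: 1.
Total = 4.

4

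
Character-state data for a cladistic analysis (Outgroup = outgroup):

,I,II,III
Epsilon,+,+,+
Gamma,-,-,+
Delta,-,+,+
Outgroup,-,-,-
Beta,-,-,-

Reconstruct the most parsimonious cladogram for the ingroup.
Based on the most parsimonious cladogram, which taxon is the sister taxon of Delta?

The outgroup has state '-' for every character, so '+' is the derived state throughout.
I (derived state '+') is unique to Epsilon (autapomorphy; uninformative for grouping).
II: derived state '+' in Delta and Epsilon only — synapomorphy for {Delta, Epsilon}.
III (derived state '+') is shared by Delta, Epsilon, and Gamma — a synapomorphy uniting that clade.
Most parsimonious ingroup topology: ((Gamma,(Epsilon,Delta)),Beta).
Delta and Epsilon form a cherry on this tree, so they are sister taxa.

Epsilon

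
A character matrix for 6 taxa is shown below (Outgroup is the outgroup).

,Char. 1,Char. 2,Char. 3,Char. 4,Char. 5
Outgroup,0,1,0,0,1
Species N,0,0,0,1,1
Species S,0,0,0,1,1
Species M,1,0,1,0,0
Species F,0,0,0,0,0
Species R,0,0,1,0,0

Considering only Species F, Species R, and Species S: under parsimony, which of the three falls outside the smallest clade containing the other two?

Species S

Character polarity is set by the outgroup: the derived state is whichever differs from the outgroup's state, so for Char. 2, Char. 5 the derived state is '0', and for the remaining characters it is '1'.
Char. 1: derived state '1' in Species M only — an autapomorphy, so it tells us nothing about relationships among taxa.
Char. 2 (derived state '0') is shared by all ingroup taxa — unites the whole ingroup.
Char. 3 (derived state '1') is shared by Species M and Species R — a synapomorphy uniting that clade.
Only Species N and Species S show the derived state '1' for Char. 4, supporting them as a clade.
Only Species F, Species M, and Species R show the derived state '0' for Char. 5, supporting them as a clade.
Most parsimonious ingroup topology: ((Species N,Species S),((Species M,Species R),Species F)).
Species F and Species R share a more recent common ancestor with each other than either does with Species S, so Species S is the least closely related of the three.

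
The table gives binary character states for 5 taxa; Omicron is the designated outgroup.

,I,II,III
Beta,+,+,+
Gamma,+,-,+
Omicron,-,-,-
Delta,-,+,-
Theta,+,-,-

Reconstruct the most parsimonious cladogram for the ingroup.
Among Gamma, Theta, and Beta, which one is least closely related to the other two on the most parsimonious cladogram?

The outgroup has state '-' for every character, so '+' is the derived state throughout.
I: derived state '+' in Beta, Gamma, and Theta only — synapomorphy for {Beta, Gamma, Theta}.
II groups Beta and Delta, which is incompatible with the clades supported by the remaining characters; treating it as convergent (homoplasy) costs fewer steps than any alternative tree.
III (derived state '+') is shared by Beta and Gamma — a synapomorphy uniting that clade.
Most parsimonious ingroup topology: (((Gamma,Beta),Theta),Delta).
Gamma and Beta share a more recent common ancestor with each other than either does with Theta, so Theta is the least closely related of the three.

Theta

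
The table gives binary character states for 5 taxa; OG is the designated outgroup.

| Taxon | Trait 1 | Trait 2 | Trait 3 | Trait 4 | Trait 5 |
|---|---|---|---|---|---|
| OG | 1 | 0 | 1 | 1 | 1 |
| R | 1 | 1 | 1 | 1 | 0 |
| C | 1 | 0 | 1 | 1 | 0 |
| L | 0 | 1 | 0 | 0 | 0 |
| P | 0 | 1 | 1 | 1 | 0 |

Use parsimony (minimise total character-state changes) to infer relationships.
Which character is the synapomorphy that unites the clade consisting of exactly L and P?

Character polarity is set by the outgroup: the derived state is whichever differs from the outgroup's state, so for Trait 1, Trait 3, Trait 4, Trait 5 the derived state is '0', and for the remaining characters it is '1'.
Only L and P show the derived state '0' for Trait 1, supporting them as a clade.
Trait 2: derived state '1' in L, P, and R only — synapomorphy for {L, P, R}.
Trait 3: derived state '0' in L only — an autapomorphy, so it tells us nothing about relationships among taxa.
Trait 4: derived state '0' in L only — an autapomorphy, so it tells us nothing about relationships among taxa.
Trait 5 (derived state '0') is shared by all ingroup taxa — unites the whole ingroup.
Most parsimonious ingroup topology: ((R,(L,P)),C).
The clade {L, P} is supported by Trait 1: its derived state '0' occurs in exactly those taxa and in no other taxon (including the outgroup).

Trait 1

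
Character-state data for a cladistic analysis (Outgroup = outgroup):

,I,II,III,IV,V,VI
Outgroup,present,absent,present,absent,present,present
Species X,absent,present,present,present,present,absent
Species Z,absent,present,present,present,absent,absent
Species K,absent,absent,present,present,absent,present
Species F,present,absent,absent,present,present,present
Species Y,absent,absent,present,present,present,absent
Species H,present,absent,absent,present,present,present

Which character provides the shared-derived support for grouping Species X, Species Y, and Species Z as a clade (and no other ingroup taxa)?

VI

Character polarity is set by the outgroup: the derived state is whichever differs from the outgroup's state, so for I, III, V, VI the derived state is 'absent', and for the remaining characters it is 'present'.
I (derived state 'absent') is shared by Species K, Species X, Species Y, and Species Z — a synapomorphy uniting that clade.
II (derived state 'present') is shared by Species X and Species Z — a synapomorphy uniting that clade.
Only Species F and Species H show the derived state 'absent' for III, supporting them as a clade.
All ingroup taxa share the derived state 'present' for IV; it defines the ingroup but does not resolve relationships within it.
V groups Species K and Species Z, which is incompatible with the clades supported by the remaining characters; treating it as convergent (homoplasy) costs fewer steps than any alternative tree.
VI (derived state 'absent') is shared by Species X, Species Y, and Species Z — a synapomorphy uniting that clade.
Most parsimonious ingroup topology: ((((Species X,Species Z),Species Y),Species K),(Species F,Species H)).
The clade {Species X, Species Y, Species Z} is supported by VI: its derived state 'absent' occurs in exactly those taxa and in no other taxon (including the outgroup).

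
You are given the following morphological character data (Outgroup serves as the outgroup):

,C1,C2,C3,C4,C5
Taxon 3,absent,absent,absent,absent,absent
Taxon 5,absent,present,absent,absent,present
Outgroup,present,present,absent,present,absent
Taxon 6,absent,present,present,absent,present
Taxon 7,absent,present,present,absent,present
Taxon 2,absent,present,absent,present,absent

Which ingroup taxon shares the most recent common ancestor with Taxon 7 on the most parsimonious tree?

Character polarity is set by the outgroup: the derived state is whichever differs from the outgroup's state, so for C1, C2, C4 the derived state is 'absent', and for the remaining characters it is 'present'.
C1 (derived state 'absent') is shared by all ingroup taxa — unites the whole ingroup.
C2: derived state 'absent' in Taxon 3 only — an autapomorphy, so it tells us nothing about relationships among taxa.
C3: derived state 'present' in Taxon 6 and Taxon 7 only — synapomorphy for {Taxon 6, Taxon 7}.
C4 (derived state 'absent') is shared by Taxon 3, Taxon 5, Taxon 6, and Taxon 7 — a synapomorphy uniting that clade.
Only Taxon 5, Taxon 6, and Taxon 7 show the derived state 'present' for C5, supporting them as a clade.
Most parsimonious ingroup topology: ((Taxon 3,(Taxon 5,(Taxon 7,Taxon 6))),Taxon 2).
Taxon 7 and Taxon 6 form a cherry on this tree, so they are sister taxa.

Taxon 6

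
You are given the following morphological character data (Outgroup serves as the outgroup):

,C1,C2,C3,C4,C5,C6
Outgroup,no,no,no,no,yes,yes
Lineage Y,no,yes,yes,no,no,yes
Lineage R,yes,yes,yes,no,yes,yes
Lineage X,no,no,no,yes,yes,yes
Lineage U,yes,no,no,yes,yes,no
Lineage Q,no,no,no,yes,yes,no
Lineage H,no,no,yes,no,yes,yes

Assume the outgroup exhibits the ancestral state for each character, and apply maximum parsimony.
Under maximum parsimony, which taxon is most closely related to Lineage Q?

Lineage U

Character polarity is set by the outgroup: the derived state is whichever differs from the outgroup's state, so for C5, C6 the derived state is 'no', and for the remaining characters it is 'yes'.
C1 groups Lineage R and Lineage U, which is incompatible with the clades supported by the remaining characters; treating it as convergent (homoplasy) costs fewer steps than any alternative tree.
C2: derived state 'yes' in Lineage R and Lineage Y only — synapomorphy for {Lineage R, Lineage Y}.
Only Lineage H, Lineage R, and Lineage Y show the derived state 'yes' for C3, supporting them as a clade.
Only Lineage Q, Lineage U, and Lineage X show the derived state 'yes' for C4, supporting them as a clade.
C5 (derived state 'no') is unique to Lineage Y (autapomorphy; uninformative for grouping).
Only Lineage Q and Lineage U show the derived state 'no' for C6, supporting them as a clade.
Most parsimonious ingroup topology: (((Lineage Y,Lineage R),Lineage H),(Lineage X,(Lineage U,Lineage Q))).
Lineage Q and Lineage U form a cherry on this tree, so they are sister taxa.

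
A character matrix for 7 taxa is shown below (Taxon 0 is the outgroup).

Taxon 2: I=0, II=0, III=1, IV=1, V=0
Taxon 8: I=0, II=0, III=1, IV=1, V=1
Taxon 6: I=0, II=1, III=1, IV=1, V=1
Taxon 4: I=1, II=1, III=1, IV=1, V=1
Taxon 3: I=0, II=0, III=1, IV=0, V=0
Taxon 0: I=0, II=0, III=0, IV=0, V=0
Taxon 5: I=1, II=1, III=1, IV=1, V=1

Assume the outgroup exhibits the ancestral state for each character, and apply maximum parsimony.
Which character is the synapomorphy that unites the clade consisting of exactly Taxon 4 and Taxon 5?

I

The outgroup has state '0' for every character, so '1' is the derived state throughout.
I: derived state '1' in Taxon 4 and Taxon 5 only — synapomorphy for {Taxon 4, Taxon 5}.
II (derived state '1') is shared by Taxon 4, Taxon 5, and Taxon 6 — a synapomorphy uniting that clade.
All ingroup taxa share the derived state '1' for III; it defines the ingroup but does not resolve relationships within it.
IV: derived state '1' in Taxon 2, Taxon 4, Taxon 5, Taxon 6, and Taxon 8 only — synapomorphy for {Taxon 2, Taxon 4, Taxon 5, Taxon 6, Taxon 8}.
V (derived state '1') is shared by Taxon 4, Taxon 5, Taxon 6, and Taxon 8 — a synapomorphy uniting that clade.
Most parsimonious ingroup topology: (((((Taxon 5,Taxon 4),Taxon 6),Taxon 8),Taxon 2),Taxon 3).
The clade {Taxon 4, Taxon 5} is supported by I: its derived state '1' occurs in exactly those taxa and in no other taxon (including the outgroup).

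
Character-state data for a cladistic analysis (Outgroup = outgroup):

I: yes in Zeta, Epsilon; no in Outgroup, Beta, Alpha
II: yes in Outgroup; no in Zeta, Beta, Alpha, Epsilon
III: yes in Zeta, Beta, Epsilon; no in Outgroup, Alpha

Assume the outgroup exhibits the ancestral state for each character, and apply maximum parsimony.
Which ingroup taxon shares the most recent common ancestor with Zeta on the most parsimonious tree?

Character polarity is set by the outgroup: the derived state is whichever differs from the outgroup's state, so for II the derived state is 'no', and for the remaining characters it is 'yes'.
I (derived state 'yes') is shared by Epsilon and Zeta — a synapomorphy uniting that clade.
All ingroup taxa share the derived state 'no' for II; it defines the ingroup but does not resolve relationships within it.
III (derived state 'yes') is shared by Beta, Epsilon, and Zeta — a synapomorphy uniting that clade.
Most parsimonious ingroup topology: (((Zeta,Epsilon),Beta),Alpha).
Zeta and Epsilon form a cherry on this tree, so they are sister taxa.

Epsilon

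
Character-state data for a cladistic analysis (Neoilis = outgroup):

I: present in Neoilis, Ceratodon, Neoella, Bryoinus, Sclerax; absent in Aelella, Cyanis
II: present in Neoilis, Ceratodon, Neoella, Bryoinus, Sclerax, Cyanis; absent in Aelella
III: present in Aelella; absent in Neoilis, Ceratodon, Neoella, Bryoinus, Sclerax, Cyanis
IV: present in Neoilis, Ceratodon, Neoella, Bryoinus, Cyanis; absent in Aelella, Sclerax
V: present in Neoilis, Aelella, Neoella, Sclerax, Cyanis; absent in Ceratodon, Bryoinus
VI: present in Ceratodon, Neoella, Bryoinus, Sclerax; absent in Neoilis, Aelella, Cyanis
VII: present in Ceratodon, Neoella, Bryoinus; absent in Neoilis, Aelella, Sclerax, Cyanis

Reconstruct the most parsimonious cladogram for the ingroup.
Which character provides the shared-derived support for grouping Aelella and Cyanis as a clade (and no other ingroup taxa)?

I

Character polarity is set by the outgroup: the derived state is whichever differs from the outgroup's state, so for I, II, IV, V the derived state is 'absent', and for the remaining characters it is 'present'.
I: derived state 'absent' in Aelella and Cyanis only — synapomorphy for {Aelella, Cyanis}.
II: derived state 'absent' in Aelella only — an autapomorphy, so it tells us nothing about relationships among taxa.
III: derived state 'present' in Aelella only — an autapomorphy, so it tells us nothing about relationships among taxa.
IV (state 'absent') occurs in Aelella and Sclerax but conflicts with the nesting implied by the other characters — most parsimoniously interpreted as homoplasy.
V: derived state 'absent' in Bryoinus and Ceratodon only — synapomorphy for {Bryoinus, Ceratodon}.
VI (derived state 'present') is shared by Bryoinus, Ceratodon, Neoella, and Sclerax — a synapomorphy uniting that clade.
VII: derived state 'present' in Bryoinus, Ceratodon, and Neoella only — synapomorphy for {Bryoinus, Ceratodon, Neoella}.
Most parsimonious ingroup topology: ((((Ceratodon,Bryoinus),Neoella),Sclerax),(Aelella,Cyanis)).
The clade {Aelella, Cyanis} is supported by I: its derived state 'absent' occurs in exactly those taxa and in no other taxon (including the outgroup).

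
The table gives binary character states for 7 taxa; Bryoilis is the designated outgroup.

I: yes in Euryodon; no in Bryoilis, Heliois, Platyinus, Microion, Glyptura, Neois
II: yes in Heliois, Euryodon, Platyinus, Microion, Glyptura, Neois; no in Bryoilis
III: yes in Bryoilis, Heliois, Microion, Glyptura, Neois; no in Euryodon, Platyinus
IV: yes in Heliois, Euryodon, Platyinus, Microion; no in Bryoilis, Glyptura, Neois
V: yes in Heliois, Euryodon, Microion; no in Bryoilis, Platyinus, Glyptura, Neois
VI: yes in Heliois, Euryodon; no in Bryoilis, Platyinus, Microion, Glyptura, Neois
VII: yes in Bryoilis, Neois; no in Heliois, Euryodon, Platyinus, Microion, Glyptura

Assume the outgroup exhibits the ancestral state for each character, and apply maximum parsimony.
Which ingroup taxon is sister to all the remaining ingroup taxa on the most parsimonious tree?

Neois

Character polarity is set by the outgroup: the derived state is whichever differs from the outgroup's state, so for III, VII the derived state is 'no', and for the remaining characters it is 'yes'.
I: derived state 'yes' in Euryodon only — an autapomorphy, so it tells us nothing about relationships among taxa.
II (derived state 'yes') is shared by all ingroup taxa — unites the whole ingroup.
III (state 'no') occurs in Euryodon and Platyinus but conflicts with the nesting implied by the other characters — most parsimoniously interpreted as homoplasy.
IV (derived state 'yes') is shared by Euryodon, Heliois, Microion, and Platyinus — a synapomorphy uniting that clade.
V (derived state 'yes') is shared by Euryodon, Heliois, and Microion — a synapomorphy uniting that clade.
Only Euryodon and Heliois show the derived state 'yes' for VI, supporting them as a clade.
Only Euryodon, Glyptura, Heliois, Microion, and Platyinus show the derived state 'no' for VII, supporting them as a clade.
Most parsimonious ingroup topology: (((((Heliois,Euryodon),Microion),Platyinus),Glyptura),Neois).
Neois is sister to the clade containing all other ingroup taxa, so it is the earliest-diverging (most basal) ingroup lineage.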